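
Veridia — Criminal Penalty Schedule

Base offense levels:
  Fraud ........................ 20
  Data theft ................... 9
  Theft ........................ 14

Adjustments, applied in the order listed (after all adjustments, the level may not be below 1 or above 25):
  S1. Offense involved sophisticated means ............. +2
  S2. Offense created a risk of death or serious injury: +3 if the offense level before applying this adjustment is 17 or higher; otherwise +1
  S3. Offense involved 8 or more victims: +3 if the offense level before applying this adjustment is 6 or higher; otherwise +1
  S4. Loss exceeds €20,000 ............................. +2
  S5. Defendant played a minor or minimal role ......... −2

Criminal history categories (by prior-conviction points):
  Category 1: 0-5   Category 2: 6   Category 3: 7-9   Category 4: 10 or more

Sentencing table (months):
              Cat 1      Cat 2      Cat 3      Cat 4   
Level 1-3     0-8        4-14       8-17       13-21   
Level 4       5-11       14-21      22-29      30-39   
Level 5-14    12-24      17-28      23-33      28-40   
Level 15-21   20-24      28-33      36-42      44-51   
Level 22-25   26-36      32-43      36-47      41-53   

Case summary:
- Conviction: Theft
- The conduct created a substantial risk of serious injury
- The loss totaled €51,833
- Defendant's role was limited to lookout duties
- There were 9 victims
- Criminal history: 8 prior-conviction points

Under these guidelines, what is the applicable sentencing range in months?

Base offense level for theft: 14.
S1 does not apply.
S2 applies (level before this adjustment is 14 < 17, so +1): 14 + 1 = 15.
S3 applies (level before this adjustment is 15 ≥ 6, so +3): 15 + 3 = 18.
S4 applies: 18 + 2 = 20.
S5 applies: 20 − 2 = 18.
Final offense level: 18.
Criminal history: 8 prior points → Category 3 (7-9).
Level 18 falls in the 15-21 band.
Grid: Level 15-21 × Category 3 = 36-42 months.

36-42 months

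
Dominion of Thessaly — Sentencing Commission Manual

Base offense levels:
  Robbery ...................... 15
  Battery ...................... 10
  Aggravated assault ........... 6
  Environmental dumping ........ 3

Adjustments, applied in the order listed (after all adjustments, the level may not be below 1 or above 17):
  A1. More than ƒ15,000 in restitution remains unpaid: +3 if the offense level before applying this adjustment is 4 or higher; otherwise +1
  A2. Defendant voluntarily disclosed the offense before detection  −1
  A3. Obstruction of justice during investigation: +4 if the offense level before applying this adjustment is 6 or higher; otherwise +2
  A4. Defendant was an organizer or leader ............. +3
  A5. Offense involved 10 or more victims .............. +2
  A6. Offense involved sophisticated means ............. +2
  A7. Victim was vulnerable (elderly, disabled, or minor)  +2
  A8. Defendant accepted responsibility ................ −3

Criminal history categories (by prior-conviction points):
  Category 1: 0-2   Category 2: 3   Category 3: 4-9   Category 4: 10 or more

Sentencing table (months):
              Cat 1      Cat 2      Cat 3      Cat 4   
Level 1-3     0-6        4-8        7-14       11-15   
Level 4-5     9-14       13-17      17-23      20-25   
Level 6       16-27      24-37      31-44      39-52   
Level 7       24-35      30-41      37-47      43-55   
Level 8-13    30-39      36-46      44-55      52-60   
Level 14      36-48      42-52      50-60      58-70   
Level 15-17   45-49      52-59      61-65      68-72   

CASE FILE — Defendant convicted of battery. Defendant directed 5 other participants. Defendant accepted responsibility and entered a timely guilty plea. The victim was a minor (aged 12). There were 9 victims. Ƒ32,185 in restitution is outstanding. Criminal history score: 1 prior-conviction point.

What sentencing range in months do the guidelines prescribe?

45-49 months

Base offense level for battery: 10.
A1 applies (level before this adjustment is 10 ≥ 4, so +3): 10 + 3 = 13.
A3 does not apply.
A4 applies: 13 + 3 = 16.
A5 does not apply.
A7 applies: 16 + 2 = 18.
A8 applies: 18 − 3 = 15.
Final offense level: 15.
Criminal history: 1 prior point → Category 1 (0-2).
Level 15 falls in the 15-17 band.
Grid: Level 15-17 × Category 1 = 45-49 months.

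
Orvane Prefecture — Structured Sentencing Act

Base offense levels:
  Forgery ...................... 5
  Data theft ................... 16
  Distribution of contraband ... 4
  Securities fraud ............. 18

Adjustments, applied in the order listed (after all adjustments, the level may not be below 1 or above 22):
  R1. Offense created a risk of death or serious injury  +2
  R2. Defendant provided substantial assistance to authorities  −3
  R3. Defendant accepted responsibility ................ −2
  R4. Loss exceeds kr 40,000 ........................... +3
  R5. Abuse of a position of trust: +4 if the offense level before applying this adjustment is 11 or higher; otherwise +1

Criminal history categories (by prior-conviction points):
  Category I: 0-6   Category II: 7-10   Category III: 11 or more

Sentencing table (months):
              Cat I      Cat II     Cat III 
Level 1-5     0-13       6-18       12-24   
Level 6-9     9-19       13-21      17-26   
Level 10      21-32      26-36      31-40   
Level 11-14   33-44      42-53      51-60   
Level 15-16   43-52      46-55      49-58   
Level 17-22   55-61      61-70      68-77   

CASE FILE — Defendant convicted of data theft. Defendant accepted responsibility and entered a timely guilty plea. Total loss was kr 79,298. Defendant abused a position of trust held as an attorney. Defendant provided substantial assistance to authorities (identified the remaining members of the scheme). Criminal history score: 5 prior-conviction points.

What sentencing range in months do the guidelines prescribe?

55-61 months

Base offense level for data theft: 16.
R1 does not apply.
R2 applies: 16 − 3 = 13.
R3 applies: 13 − 2 = 11.
R4 applies: 11 + 3 = 14.
R5 applies (level before this adjustment is 14 ≥ 11, so +4): 14 + 4 = 18.
Final offense level: 18.
Criminal history: 5 prior points → Category I (0-6).
Level 18 falls in the 17-22 band.
Grid: Level 17-22 × Category I = 55-61 months.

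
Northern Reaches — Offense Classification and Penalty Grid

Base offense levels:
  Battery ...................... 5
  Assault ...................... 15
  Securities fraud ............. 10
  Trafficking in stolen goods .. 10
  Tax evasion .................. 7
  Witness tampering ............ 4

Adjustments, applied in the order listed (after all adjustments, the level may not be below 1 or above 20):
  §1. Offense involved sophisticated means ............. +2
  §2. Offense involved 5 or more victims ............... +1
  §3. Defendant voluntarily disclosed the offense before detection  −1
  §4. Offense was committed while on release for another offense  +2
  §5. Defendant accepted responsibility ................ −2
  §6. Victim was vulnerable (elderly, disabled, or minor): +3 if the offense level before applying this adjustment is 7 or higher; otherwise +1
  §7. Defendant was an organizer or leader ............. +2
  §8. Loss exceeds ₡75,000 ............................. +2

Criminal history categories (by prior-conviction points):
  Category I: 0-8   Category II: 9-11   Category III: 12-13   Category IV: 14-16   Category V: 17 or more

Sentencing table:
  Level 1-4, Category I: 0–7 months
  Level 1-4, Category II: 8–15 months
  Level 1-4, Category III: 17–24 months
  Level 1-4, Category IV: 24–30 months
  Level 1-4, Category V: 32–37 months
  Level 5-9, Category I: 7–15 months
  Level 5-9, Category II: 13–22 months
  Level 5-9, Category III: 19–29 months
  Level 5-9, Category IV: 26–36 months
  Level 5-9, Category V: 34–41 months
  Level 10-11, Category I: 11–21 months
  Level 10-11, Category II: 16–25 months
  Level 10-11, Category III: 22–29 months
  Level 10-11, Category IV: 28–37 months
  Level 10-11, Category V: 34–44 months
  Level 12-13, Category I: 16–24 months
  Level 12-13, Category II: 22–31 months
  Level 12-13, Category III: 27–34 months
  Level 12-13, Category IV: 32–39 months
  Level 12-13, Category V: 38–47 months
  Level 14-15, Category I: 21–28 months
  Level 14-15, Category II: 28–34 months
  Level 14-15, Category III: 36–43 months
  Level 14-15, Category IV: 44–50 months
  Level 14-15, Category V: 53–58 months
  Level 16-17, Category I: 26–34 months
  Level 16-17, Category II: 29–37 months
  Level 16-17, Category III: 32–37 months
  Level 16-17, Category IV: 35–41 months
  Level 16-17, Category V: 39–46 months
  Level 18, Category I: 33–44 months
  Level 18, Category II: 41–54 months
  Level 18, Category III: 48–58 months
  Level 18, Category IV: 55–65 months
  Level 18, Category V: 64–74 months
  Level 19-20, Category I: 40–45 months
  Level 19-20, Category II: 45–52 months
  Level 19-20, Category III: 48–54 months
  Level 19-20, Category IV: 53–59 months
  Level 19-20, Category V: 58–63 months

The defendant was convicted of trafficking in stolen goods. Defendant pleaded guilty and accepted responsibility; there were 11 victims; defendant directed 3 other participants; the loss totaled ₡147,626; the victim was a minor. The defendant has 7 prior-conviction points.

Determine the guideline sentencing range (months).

26-34 months

Base offense level for trafficking in stolen goods: 10.
§2 applies: 10 + 1 = 11.
§3 does not apply.
§5 applies: 11 − 2 = 9.
§6 applies (level before this adjustment is 9 ≥ 7, so +3): 9 + 3 = 12.
§7 applies: 12 + 2 = 14.
§8 applies: 14 + 2 = 16.
Final offense level: 16.
Criminal history: 7 prior points → Category I (0-8).
Level 16 falls in the 16-17 band.
Grid: Level 16-17 × Category I = 26-34 months.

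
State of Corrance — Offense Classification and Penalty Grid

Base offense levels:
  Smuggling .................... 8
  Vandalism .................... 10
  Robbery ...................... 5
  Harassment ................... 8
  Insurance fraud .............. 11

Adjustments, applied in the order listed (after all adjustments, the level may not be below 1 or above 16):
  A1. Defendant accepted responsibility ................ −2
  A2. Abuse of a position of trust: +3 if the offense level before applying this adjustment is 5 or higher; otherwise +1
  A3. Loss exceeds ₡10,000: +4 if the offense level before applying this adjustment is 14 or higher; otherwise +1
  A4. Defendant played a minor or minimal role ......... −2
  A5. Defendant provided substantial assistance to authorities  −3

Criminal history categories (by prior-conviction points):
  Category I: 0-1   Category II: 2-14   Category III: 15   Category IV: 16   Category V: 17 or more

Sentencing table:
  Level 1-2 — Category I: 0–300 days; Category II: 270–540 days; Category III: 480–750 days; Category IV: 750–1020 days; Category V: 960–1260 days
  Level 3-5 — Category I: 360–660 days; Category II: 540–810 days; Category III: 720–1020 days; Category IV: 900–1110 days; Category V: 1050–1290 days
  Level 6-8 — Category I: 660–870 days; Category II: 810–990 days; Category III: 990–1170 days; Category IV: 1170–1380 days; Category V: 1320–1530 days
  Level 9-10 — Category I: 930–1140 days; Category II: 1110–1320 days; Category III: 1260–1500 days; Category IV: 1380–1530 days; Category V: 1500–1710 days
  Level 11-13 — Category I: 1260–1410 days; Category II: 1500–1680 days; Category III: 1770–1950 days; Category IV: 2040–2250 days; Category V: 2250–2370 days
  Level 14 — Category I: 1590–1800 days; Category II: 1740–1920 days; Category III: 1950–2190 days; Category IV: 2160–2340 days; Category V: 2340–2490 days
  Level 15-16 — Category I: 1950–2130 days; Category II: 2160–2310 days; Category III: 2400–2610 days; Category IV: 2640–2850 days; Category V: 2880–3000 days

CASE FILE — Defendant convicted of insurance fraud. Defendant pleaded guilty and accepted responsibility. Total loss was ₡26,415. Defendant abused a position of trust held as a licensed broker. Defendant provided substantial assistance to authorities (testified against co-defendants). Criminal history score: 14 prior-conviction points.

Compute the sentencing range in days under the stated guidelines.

1110-1320 days

Base offense level for insurance fraud: 11.
A1 applies: 11 − 2 = 9.
A2 applies (level before this adjustment is 9 ≥ 5, so +3): 9 + 3 = 12.
A3 applies (level before this adjustment is 12 < 14, so +1): 12 + 1 = 13.
A5 applies: 13 − 3 = 10.
Final offense level: 10.
Criminal history: 14 prior points → Category II (2-14).
Level 10 falls in the 9-10 band.
Grid: Level 9-10 × Category II = 1110-1320 days.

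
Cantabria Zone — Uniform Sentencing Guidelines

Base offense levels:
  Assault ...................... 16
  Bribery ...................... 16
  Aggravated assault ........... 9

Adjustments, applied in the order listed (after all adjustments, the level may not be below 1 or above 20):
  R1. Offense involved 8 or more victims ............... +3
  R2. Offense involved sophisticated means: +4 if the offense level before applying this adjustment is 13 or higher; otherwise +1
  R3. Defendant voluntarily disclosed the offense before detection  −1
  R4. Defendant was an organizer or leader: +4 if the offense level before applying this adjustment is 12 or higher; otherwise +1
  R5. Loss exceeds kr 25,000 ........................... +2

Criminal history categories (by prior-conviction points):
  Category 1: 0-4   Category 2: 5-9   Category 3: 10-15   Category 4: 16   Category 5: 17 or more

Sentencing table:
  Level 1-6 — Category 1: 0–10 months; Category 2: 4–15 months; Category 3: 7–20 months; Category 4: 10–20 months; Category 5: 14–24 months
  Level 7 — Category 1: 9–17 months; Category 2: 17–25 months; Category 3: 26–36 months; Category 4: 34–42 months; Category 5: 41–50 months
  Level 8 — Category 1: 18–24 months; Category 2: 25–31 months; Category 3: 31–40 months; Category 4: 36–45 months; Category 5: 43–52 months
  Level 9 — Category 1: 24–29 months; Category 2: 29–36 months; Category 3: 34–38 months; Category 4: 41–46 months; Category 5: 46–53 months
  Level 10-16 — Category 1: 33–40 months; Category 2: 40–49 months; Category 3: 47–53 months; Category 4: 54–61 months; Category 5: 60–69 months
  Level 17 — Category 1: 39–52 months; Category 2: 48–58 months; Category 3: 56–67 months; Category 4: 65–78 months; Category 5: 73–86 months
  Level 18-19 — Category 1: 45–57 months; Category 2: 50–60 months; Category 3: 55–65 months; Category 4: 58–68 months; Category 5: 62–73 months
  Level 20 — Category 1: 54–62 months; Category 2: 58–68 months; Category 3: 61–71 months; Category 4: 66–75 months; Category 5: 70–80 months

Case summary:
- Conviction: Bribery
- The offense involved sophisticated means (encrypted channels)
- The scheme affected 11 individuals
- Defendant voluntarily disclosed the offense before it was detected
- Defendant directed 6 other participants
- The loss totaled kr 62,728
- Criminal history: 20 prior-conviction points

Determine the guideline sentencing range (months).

Base offense level for bribery: 16.
R1 applies: 16 + 3 = 19.
R2 applies (level before this adjustment is 19 ≥ 13, so +4): 19 + 4 = 23.
R3 applies: 23 − 1 = 22.
R4 applies (level before this adjustment is 22 ≥ 12, so +4): 22 + 4 = 26.
R5 applies: 26 + 2 = 28.
Level 28 exceeds the maximum of 20; capped at 20.
Final offense level: 20.
Criminal history: 20 prior points → Category 5 (17+).
Level 20 falls in the 20 band.
Grid: Level 20 × Category 5 = 70-80 months.

70-80 months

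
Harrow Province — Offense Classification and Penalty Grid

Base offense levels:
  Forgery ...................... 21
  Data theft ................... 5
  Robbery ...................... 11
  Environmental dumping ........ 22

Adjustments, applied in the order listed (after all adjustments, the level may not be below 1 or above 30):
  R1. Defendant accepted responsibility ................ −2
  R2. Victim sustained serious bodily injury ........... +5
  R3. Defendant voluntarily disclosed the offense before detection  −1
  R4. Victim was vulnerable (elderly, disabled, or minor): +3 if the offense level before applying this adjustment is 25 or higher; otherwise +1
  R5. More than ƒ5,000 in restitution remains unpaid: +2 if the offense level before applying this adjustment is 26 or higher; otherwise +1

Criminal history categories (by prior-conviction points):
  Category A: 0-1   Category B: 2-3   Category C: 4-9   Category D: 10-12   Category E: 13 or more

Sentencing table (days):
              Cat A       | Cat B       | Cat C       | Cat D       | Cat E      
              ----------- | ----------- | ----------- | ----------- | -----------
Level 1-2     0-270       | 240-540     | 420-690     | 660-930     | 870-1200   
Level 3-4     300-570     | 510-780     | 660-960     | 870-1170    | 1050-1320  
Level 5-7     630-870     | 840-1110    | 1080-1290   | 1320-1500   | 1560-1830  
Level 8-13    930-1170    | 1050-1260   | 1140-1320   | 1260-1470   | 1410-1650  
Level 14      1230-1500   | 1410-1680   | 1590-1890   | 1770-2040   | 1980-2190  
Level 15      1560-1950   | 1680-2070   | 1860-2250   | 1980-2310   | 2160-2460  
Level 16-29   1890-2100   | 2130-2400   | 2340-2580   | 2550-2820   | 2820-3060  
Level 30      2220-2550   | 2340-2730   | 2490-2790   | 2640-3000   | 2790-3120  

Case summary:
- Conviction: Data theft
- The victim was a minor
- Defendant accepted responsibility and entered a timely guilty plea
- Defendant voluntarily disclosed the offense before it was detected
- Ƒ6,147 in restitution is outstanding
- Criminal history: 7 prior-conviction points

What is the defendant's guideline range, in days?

Base offense level for data theft: 5.
R1 applies: 5 − 2 = 3.
R2 does not apply.
R3 applies: 3 − 1 = 2.
R4 applies (level before this adjustment is 2 < 25, so +1): 2 + 1 = 3.
R5 applies (level before this adjustment is 3 < 26, so +1): 3 + 1 = 4.
Final offense level: 4.
Criminal history: 7 prior points → Category C (4-9).
Level 4 falls in the 3-4 band.
Grid: Level 3-4 × Category C = 660-960 days.

660-960 days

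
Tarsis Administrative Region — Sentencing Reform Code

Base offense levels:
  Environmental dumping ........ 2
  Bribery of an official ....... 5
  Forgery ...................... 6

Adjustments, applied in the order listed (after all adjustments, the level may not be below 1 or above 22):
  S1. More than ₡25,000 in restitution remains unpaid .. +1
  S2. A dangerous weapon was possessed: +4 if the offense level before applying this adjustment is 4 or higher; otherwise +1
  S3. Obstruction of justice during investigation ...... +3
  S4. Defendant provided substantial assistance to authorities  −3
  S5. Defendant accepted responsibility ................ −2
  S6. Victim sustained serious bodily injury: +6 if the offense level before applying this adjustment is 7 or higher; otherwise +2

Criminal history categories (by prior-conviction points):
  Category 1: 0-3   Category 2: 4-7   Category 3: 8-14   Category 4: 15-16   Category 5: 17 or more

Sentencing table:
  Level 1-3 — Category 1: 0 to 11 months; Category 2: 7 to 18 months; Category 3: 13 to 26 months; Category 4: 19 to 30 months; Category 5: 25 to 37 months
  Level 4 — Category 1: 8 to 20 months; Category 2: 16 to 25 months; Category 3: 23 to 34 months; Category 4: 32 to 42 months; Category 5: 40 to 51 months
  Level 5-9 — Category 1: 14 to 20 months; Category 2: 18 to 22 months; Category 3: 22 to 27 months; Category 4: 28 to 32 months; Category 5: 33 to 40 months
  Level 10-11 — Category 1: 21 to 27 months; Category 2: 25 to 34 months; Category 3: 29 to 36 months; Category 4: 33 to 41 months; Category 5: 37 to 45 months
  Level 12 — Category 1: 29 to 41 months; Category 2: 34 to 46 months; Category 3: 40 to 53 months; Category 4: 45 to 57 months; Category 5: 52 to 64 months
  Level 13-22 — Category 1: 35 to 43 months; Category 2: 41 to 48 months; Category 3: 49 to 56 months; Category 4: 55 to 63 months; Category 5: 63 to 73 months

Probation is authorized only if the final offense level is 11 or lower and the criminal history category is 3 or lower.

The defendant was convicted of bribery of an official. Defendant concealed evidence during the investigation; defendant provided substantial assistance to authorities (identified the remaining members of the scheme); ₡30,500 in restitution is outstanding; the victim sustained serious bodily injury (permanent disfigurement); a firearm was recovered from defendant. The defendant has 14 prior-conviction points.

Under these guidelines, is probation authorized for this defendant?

No

Base offense level for bribery of an official: 5.
S1 applies: 5 + 1 = 6.
S2 applies (level before this adjustment is 6 ≥ 4, so +4): 6 + 4 = 10.
S3 applies: 10 + 3 = 13.
S4 applies: 13 − 3 = 10.
S6 applies (level before this adjustment is 10 ≥ 7, so +6): 10 + 6 = 16.
Final offense level: 16.
Criminal history: 14 prior points → Category 3 (8-14).
Level 16 falls in the 13-22 band.
Grid: Level 13-22 × Category 3 = 49-56 months.
Probation check: level 16 > 11 and category 3 ≤ 3 → not eligible.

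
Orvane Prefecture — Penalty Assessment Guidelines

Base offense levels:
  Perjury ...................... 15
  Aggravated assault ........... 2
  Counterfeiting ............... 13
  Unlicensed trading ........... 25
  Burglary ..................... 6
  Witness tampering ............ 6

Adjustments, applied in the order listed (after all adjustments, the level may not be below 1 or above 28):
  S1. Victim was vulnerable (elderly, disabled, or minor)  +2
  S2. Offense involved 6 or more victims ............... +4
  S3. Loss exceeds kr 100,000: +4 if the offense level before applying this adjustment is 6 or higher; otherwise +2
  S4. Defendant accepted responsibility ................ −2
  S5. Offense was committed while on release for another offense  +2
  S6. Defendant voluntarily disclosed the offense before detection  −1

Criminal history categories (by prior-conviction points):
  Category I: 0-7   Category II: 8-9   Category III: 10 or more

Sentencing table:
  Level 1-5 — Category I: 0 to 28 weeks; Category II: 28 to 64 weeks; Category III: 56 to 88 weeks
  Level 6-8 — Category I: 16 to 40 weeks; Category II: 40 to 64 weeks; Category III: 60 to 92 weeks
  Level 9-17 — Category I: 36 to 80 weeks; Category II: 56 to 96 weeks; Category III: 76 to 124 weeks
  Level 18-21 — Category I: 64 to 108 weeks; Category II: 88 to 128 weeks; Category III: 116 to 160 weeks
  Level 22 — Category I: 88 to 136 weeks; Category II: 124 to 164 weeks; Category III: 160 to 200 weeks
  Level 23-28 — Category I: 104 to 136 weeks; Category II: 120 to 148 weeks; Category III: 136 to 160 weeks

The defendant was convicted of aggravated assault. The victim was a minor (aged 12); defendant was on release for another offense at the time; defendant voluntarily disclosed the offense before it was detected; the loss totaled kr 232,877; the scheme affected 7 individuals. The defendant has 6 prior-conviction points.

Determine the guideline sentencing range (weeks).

Base offense level for aggravated assault: 2.
S1 applies: 2 + 2 = 4.
S2 applies: 4 + 4 = 8.
S3 applies (level before this adjustment is 8 ≥ 6, so +4): 8 + 4 = 12.
S5 applies: 12 + 2 = 14.
S6 applies: 14 − 1 = 13.
Final offense level: 13.
Criminal history: 6 prior points → Category I (0-7).
Level 13 falls in the 9-17 band.
Grid: Level 9-17 × Category I = 36-80 weeks.

36-80 weeks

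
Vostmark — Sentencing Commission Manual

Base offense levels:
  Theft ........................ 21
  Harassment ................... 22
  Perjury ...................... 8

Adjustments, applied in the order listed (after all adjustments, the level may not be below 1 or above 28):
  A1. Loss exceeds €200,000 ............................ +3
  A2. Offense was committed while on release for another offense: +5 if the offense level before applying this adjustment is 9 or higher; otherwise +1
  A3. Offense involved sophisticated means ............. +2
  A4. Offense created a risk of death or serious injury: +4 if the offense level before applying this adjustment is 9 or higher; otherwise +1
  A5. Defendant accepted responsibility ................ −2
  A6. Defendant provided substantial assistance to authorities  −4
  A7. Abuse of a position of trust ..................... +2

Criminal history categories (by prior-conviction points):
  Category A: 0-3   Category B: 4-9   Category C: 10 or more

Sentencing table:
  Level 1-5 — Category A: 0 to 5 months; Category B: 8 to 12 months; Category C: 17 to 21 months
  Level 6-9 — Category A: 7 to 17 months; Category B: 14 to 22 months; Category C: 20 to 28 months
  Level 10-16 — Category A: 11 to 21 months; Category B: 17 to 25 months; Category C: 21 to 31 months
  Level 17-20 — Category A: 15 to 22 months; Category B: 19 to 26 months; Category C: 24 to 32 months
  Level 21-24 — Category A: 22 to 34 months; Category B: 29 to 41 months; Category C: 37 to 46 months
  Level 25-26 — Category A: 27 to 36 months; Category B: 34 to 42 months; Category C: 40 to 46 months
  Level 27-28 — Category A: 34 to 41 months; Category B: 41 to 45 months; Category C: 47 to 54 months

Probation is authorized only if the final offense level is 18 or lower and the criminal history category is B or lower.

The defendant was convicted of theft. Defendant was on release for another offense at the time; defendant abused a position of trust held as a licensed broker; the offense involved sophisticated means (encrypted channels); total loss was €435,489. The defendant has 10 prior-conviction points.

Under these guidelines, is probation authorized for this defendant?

No

Base offense level for theft: 21.
A1 applies: 21 + 3 = 24.
A2 applies (level before this adjustment is 24 ≥ 9, so +5): 24 + 5 = 29.
A3 applies: 29 + 2 = 31.
A6 does not apply.
A7 applies: 31 + 2 = 33.
Level 33 exceeds the maximum of 28; capped at 28.
Final offense level: 28.
Criminal history: 10 prior points → Category C (10+).
Level 28 falls in the 27-28 band.
Grid: Level 27-28 × Category C = 47-54 months.
Probation check: level 28 > 18 and category C > B → not eligible.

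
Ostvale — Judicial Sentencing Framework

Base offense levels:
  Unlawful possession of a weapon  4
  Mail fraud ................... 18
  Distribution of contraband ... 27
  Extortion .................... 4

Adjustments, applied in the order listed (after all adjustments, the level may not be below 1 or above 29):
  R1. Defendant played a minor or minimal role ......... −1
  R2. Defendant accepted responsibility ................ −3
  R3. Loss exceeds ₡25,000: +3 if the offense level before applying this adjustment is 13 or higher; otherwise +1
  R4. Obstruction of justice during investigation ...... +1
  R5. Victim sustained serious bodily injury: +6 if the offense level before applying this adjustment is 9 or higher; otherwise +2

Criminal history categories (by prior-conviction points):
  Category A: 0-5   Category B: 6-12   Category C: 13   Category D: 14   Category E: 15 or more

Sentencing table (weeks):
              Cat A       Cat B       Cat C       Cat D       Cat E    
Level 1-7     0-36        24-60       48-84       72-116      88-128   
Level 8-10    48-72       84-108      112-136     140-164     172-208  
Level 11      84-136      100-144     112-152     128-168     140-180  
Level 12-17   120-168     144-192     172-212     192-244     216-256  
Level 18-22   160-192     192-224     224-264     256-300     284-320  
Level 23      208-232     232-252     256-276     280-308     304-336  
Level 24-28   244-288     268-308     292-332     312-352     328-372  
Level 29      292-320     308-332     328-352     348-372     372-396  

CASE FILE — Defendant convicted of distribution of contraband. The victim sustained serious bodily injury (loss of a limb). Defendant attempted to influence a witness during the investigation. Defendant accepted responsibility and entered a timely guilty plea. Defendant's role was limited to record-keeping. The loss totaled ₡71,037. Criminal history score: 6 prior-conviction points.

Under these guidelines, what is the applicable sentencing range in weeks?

Base offense level for distribution of contraband: 27.
R1 applies: 27 − 1 = 26.
R2 applies: 26 − 3 = 23.
R3 applies (level before this adjustment is 23 ≥ 13, so +3): 23 + 3 = 26.
R4 applies: 26 + 1 = 27.
R5 applies (level before this adjustment is 27 ≥ 9, so +6): 27 + 6 = 33.
Level 33 exceeds the maximum of 29; capped at 29.
Final offense level: 29.
Criminal history: 6 prior points → Category B (6-12).
Level 29 falls in the 29 band.
Grid: Level 29 × Category B = 308-332 weeks.

308-332 weeks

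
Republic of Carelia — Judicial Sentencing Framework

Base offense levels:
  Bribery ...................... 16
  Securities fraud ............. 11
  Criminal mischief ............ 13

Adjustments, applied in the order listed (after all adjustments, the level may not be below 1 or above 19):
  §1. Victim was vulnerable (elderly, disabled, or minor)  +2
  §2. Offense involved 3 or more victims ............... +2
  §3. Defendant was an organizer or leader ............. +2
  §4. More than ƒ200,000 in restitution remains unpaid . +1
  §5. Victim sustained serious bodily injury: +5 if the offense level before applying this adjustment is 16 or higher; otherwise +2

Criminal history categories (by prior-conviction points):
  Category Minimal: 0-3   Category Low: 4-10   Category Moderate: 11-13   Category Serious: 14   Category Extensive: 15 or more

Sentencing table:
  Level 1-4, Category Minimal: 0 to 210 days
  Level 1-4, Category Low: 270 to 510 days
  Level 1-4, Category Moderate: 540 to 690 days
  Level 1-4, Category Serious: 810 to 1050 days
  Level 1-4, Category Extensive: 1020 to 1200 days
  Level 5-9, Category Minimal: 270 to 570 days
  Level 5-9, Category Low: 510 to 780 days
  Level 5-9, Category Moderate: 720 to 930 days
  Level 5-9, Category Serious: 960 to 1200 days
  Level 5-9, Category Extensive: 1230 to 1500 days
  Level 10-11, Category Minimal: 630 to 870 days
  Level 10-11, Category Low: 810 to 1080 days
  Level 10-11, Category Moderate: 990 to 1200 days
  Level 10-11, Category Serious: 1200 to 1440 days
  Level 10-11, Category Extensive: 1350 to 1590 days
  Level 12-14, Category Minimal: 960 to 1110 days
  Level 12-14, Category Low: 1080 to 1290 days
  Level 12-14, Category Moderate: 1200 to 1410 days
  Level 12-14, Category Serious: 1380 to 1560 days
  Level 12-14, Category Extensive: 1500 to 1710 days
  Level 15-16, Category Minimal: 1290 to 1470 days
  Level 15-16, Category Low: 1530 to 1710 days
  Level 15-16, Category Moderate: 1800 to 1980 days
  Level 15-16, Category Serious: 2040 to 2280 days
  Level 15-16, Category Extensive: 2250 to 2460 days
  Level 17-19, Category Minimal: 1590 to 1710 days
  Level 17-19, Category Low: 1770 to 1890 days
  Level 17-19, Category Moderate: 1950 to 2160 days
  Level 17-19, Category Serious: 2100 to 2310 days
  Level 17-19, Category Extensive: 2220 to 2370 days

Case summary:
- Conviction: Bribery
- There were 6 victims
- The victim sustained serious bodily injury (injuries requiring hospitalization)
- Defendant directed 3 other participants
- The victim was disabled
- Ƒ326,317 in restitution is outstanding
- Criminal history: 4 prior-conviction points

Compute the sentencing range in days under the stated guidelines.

Base offense level for bribery: 16.
§1 applies: 16 + 2 = 18.
§2 applies: 18 + 2 = 20.
§3 applies: 20 + 2 = 22.
§4 applies: 22 + 1 = 23.
§5 applies (level before this adjustment is 23 ≥ 16, so +5): 23 + 5 = 28.
Level 28 exceeds the maximum of 19; capped at 19.
Final offense level: 19.
Criminal history: 4 prior points → Category Low (4-10).
Level 19 falls in the 17-19 band.
Grid: Level 17-19 × Category Low = 1770-1890 days.

1770-1890 days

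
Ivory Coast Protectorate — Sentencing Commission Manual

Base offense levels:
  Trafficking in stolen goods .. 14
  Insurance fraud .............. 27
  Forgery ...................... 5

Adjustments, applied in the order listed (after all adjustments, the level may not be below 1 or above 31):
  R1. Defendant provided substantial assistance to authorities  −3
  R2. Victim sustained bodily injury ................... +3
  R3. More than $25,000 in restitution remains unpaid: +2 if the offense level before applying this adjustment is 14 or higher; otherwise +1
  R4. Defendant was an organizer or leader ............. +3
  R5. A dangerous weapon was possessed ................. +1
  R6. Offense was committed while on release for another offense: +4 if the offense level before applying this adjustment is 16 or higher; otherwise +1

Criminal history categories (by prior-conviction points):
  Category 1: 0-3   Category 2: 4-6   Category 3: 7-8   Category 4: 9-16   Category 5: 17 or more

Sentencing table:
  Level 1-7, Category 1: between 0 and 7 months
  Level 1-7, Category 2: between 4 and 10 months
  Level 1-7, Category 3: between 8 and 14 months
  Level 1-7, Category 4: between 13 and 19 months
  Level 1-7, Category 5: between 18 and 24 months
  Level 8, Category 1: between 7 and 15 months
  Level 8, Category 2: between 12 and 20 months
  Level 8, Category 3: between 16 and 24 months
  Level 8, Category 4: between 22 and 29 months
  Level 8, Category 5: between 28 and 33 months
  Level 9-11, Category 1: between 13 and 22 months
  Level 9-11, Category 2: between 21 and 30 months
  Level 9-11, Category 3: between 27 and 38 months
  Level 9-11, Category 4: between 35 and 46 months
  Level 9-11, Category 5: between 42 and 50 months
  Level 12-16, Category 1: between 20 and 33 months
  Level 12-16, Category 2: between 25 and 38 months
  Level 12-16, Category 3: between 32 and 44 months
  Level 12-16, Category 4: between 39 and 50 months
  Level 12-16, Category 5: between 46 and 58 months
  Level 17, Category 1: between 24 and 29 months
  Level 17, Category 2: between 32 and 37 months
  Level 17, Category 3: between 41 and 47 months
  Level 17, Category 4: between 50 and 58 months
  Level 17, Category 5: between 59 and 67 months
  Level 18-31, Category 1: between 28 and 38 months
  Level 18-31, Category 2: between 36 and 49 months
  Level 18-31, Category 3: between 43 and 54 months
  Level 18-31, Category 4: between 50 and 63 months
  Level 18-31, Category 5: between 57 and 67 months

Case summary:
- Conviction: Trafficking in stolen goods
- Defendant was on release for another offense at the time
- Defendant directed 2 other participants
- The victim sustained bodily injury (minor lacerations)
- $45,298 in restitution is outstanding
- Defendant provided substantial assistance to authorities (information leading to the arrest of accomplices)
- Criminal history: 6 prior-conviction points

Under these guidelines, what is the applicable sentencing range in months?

Base offense level for trafficking in stolen goods: 14.
R1 applies: 14 − 3 = 11.
R2 applies: 11 + 3 = 14.
R3 applies (level before this adjustment is 14 ≥ 14, so +2): 14 + 2 = 16.
R4 applies: 16 + 3 = 19.
R6 applies (level before this adjustment is 19 ≥ 16, so +4): 19 + 4 = 23.
Final offense level: 23.
Criminal history: 6 prior points → Category 2 (4-6).
Level 23 falls in the 18-31 band.
Grid: Level 18-31 × Category 2 = 36-49 months.

36-49 months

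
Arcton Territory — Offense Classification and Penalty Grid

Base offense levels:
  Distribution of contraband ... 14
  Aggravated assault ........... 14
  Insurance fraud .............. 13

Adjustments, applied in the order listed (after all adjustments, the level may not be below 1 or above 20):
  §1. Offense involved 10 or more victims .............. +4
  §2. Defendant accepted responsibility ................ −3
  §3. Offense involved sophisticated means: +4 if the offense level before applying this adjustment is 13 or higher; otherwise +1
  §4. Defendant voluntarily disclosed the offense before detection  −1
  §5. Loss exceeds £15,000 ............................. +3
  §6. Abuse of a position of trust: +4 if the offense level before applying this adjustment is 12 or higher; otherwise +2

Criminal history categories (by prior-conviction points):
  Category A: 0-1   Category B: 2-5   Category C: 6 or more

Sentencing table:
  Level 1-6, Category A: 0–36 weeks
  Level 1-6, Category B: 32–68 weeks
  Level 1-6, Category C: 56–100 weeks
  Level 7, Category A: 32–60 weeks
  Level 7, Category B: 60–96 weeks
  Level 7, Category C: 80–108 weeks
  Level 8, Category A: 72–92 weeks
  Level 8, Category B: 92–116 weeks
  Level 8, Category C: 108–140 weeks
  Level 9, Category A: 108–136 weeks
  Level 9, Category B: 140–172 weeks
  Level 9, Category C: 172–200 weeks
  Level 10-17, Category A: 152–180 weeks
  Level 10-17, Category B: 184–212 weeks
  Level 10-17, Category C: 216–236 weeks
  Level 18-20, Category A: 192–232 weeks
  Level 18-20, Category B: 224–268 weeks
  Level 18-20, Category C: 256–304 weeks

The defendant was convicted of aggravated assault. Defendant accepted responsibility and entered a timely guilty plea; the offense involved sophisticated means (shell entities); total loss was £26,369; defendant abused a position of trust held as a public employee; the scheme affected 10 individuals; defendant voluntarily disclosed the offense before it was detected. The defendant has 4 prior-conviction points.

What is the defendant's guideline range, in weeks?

224-268 weeks

Base offense level for aggravated assault: 14.
§1 applies: 14 + 4 = 18.
§2 applies: 18 − 3 = 15.
§3 applies (level before this adjustment is 15 ≥ 13, so +4): 15 + 4 = 19.
§4 applies: 19 − 1 = 18.
§5 applies: 18 + 3 = 21.
§6 applies (level before this adjustment is 21 ≥ 12, so +4): 21 + 4 = 25.
Level 25 exceeds the maximum of 20; capped at 20.
Final offense level: 20.
Criminal history: 4 prior points → Category B (2-5).
Level 20 falls in the 18-20 band.
Grid: Level 18-20 × Category B = 224-268 weeks.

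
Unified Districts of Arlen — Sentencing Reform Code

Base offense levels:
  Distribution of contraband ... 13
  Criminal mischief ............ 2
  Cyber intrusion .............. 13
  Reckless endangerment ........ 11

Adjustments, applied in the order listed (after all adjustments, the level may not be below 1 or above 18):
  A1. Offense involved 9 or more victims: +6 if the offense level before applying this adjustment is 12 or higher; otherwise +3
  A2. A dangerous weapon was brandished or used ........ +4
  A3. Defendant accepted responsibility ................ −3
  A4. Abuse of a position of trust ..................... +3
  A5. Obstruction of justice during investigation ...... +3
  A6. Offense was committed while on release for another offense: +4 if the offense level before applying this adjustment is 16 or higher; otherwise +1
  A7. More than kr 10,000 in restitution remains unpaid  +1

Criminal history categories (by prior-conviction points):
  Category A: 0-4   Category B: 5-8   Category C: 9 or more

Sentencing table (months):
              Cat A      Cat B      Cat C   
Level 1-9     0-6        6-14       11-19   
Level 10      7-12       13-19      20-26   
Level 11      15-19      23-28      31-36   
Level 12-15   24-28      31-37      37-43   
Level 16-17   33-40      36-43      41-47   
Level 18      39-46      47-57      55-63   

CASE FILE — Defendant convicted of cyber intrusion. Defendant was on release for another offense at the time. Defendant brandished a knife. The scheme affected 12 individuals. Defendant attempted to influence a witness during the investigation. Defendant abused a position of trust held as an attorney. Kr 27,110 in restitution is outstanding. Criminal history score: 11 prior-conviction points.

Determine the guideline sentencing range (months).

55-63 months

Base offense level for cyber intrusion: 13.
A1 applies (level before this adjustment is 13 ≥ 12, so +6): 13 + 6 = 19.
A2 applies: 19 + 4 = 23.
A4 applies: 23 + 3 = 26.
A5 applies: 26 + 3 = 29.
A6 applies (level before this adjustment is 29 ≥ 16, so +4): 29 + 4 = 33.
A7 applies: 33 + 1 = 34.
Level 34 exceeds the maximum of 18; capped at 18.
Final offense level: 18.
Criminal history: 11 prior points → Category C (9+).
Level 18 falls in the 18 band.
Grid: Level 18 × Category C = 55-63 months.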